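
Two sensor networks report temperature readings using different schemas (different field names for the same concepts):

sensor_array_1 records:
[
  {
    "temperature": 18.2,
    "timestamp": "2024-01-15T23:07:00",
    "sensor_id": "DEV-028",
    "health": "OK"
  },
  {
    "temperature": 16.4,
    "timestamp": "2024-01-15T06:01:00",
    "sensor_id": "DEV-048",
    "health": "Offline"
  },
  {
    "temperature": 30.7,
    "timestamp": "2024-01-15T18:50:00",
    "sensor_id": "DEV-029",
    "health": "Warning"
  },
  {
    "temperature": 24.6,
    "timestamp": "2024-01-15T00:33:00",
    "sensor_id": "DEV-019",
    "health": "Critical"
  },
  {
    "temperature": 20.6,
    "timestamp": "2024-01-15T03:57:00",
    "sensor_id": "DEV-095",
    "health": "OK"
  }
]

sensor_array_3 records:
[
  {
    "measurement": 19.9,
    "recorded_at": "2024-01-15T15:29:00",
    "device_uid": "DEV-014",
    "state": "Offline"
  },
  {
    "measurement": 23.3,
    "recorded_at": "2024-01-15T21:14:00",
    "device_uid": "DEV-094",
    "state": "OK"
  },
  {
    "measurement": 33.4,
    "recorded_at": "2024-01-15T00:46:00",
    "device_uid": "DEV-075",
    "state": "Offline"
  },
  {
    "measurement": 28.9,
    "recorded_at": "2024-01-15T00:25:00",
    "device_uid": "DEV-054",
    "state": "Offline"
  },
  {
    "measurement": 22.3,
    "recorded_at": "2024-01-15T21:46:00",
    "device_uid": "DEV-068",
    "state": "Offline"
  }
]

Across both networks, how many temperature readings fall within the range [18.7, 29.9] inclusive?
6

Schema mapping: "temperature" (sensor_array_1) = "measurement" (sensor_array_3) = temperature

Readings in [18.7, 29.9] from sensor_array_1: 2
Readings in [18.7, 29.9] from sensor_array_3: 4

Total count: 2 + 4 = 6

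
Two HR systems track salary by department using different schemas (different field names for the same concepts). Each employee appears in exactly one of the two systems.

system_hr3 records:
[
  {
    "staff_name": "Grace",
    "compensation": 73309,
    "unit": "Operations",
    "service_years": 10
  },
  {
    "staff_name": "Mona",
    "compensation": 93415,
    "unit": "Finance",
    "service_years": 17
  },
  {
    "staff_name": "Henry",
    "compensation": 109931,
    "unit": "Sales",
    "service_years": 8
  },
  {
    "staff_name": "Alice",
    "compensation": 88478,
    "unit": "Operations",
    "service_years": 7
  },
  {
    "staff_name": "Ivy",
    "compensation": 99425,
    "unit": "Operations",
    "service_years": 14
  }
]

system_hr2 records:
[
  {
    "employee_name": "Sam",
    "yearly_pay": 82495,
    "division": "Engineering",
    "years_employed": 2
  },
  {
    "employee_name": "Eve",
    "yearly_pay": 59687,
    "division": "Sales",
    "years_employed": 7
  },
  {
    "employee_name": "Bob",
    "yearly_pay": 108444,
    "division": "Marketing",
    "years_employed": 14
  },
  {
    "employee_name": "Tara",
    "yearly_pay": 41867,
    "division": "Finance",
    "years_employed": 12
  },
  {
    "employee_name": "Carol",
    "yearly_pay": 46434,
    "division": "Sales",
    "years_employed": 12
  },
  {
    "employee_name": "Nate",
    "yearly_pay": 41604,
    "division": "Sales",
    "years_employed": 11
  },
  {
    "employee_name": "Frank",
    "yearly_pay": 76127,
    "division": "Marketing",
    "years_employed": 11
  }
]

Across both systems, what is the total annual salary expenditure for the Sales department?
257656

Schema mappings:
- "unit" (system_hr3) = "division" (system_hr2) = department
- "compensation" (system_hr3) = "yearly_pay" (system_hr2) = salary

Sales salaries from system_hr3: 109931
Sales salaries from system_hr2: 147725

Total: 109931 + 147725 = 257656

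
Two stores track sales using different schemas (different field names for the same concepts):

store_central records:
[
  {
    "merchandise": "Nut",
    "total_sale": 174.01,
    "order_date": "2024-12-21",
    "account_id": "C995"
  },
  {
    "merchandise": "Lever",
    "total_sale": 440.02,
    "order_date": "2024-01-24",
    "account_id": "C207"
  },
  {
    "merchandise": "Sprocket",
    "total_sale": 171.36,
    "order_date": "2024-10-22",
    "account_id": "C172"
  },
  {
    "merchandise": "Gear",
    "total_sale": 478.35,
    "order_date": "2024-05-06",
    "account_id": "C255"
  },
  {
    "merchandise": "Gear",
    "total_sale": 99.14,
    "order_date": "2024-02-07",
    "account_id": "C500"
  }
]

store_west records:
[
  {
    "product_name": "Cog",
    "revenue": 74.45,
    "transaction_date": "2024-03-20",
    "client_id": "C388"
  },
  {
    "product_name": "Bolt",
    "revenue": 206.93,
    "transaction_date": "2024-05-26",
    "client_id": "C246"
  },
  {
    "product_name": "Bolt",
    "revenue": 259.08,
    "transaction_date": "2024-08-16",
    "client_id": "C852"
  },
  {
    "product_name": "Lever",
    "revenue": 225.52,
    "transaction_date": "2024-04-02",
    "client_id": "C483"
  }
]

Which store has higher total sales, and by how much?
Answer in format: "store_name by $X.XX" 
store_central by $596.90

Schema mapping: "total_sale" (store_central) = "revenue" (store_west) = sale amount

Total for store_central: 1362.88
Total for store_west: 765.98

Difference: |1362.88 - 765.98| = 596.90
store_central has higher sales by $596.90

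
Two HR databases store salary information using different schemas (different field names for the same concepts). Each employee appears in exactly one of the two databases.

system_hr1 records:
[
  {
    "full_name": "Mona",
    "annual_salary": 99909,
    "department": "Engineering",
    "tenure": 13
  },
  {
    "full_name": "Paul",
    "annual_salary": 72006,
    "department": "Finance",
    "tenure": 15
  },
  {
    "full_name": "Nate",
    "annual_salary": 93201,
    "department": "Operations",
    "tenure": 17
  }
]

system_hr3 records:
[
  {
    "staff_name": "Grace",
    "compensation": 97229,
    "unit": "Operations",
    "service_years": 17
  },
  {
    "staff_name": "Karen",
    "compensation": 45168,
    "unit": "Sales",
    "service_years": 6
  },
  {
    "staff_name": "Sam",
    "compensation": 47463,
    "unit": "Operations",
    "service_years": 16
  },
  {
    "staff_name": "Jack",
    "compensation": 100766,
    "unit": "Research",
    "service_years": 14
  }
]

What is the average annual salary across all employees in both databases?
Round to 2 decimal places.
79391.71

Schema mapping: "annual_salary" (system_hr1) = "compensation" (system_hr3) = annual salary

All salaries: [99909, 72006, 93201, 97229, 45168, 47463, 100766]
Sum: 555742
Count: 7
Average: 555742 / 7 = 79391.71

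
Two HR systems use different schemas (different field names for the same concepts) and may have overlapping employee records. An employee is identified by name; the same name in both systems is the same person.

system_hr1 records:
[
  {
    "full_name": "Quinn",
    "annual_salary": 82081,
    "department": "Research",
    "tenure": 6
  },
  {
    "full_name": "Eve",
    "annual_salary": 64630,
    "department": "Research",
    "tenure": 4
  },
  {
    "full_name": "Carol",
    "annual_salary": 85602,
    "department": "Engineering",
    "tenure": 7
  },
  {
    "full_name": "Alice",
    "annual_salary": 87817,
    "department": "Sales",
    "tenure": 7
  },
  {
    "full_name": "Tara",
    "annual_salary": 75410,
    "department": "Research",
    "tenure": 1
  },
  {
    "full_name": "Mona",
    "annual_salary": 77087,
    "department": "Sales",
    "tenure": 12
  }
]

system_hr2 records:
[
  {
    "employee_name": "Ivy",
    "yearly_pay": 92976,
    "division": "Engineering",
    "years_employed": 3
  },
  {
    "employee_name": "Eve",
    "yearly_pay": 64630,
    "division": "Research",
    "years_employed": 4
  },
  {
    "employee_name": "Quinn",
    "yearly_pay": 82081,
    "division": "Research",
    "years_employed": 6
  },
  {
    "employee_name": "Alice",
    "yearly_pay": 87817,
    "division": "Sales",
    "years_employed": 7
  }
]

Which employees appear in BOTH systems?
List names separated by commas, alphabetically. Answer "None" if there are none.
Alice, Eve, Quinn

Schema mapping: "full_name" (system_hr1) = "employee_name" (system_hr2) = employee name

Names in system_hr1: ['Alice', 'Carol', 'Eve', 'Mona', 'Quinn', 'Tara']
Names in system_hr2: ['Alice', 'Eve', 'Ivy', 'Quinn']

Intersection: ['Alice', 'Eve', 'Quinn']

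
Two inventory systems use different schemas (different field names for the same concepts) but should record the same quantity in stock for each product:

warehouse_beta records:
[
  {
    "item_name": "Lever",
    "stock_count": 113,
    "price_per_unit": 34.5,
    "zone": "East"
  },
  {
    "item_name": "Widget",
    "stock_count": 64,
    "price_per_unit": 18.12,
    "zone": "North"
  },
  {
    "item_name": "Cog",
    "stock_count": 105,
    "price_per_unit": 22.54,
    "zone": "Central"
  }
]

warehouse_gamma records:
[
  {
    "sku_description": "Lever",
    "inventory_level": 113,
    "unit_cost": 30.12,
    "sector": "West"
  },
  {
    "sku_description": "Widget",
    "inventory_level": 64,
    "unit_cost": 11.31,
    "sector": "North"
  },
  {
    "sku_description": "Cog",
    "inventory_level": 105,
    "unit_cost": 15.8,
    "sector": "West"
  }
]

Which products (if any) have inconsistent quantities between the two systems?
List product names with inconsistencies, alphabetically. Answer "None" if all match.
None

Schema mappings:
- "item_name" (warehouse_beta) = "sku_description" (warehouse_gamma) = product name
- "stock_count" (warehouse_beta) = "inventory_level" (warehouse_gamma) = quantity

Comparison:
  Lever: 113 vs 113 - MATCH
  Widget: 64 vs 64 - MATCH
  Cog: 105 vs 105 - MATCH

Products with inconsistencies: None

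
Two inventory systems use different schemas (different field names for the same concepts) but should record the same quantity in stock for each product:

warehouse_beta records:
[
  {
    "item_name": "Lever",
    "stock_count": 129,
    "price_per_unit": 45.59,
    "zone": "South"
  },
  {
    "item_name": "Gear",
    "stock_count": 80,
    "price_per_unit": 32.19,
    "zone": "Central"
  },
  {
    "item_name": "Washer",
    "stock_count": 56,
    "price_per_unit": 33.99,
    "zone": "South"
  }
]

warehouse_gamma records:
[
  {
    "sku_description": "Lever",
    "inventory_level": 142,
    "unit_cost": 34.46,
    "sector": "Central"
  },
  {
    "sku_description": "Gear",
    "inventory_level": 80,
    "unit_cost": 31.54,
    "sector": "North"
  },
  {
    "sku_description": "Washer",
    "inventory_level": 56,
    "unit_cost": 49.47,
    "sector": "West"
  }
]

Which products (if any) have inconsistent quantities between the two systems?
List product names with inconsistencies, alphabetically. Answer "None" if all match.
Lever

Schema mappings:
- "item_name" (warehouse_beta) = "sku_description" (warehouse_gamma) = product name
- "stock_count" (warehouse_beta) = "inventory_level" (warehouse_gamma) = quantity

Comparison:
  Lever: 129 vs 142 - MISMATCH
  Gear: 80 vs 80 - MATCH
  Washer: 56 vs 56 - MATCH

Products with inconsistencies: Lever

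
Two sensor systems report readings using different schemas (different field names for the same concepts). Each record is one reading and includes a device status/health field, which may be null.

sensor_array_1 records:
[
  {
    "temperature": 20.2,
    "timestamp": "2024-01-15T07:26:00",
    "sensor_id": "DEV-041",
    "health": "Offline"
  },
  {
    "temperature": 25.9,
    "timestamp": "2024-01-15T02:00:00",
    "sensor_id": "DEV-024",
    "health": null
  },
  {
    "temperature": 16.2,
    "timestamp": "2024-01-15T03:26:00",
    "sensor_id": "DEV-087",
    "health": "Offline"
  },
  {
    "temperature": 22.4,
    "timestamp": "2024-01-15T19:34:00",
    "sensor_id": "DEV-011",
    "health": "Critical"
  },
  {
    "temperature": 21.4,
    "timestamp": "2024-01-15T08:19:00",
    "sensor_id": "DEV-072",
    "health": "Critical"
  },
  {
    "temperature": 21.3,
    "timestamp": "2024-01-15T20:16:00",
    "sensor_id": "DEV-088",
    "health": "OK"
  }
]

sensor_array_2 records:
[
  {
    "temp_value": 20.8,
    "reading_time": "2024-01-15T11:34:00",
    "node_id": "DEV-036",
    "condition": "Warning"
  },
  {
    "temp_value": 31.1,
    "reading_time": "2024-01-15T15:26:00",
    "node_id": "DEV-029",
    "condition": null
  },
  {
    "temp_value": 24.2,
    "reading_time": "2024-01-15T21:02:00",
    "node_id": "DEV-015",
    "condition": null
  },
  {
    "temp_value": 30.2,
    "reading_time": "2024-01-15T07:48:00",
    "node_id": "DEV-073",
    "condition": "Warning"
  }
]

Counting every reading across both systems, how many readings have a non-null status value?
7

Schema mapping: "health" (sensor_array_1) = "condition" (sensor_array_2) = status

Non-null in sensor_array_1: 5
Non-null in sensor_array_2: 2

Total non-null: 5 + 2 = 7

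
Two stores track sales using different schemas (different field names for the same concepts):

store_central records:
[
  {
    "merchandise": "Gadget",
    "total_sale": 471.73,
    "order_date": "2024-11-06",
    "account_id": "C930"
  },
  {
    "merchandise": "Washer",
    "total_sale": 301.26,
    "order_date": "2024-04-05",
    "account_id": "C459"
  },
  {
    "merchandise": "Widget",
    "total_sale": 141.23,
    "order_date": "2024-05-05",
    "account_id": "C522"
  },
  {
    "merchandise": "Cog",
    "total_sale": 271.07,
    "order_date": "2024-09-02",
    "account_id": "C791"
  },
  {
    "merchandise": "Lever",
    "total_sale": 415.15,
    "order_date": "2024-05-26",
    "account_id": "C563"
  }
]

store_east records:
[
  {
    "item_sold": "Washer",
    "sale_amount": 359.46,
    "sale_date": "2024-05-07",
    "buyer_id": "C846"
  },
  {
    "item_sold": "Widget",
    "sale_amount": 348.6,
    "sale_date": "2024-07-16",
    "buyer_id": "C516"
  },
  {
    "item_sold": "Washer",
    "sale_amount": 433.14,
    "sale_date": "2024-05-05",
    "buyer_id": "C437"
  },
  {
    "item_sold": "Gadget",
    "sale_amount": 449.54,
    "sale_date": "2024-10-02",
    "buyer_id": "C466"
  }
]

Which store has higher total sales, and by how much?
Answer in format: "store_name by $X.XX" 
store_central by $9.70

Schema mapping: "total_sale" (store_central) = "sale_amount" (store_east) = sale amount

Total for store_central: 1600.44
Total for store_east: 1590.74

Difference: |1600.44 - 1590.74| = 9.70
store_central has higher sales by $9.70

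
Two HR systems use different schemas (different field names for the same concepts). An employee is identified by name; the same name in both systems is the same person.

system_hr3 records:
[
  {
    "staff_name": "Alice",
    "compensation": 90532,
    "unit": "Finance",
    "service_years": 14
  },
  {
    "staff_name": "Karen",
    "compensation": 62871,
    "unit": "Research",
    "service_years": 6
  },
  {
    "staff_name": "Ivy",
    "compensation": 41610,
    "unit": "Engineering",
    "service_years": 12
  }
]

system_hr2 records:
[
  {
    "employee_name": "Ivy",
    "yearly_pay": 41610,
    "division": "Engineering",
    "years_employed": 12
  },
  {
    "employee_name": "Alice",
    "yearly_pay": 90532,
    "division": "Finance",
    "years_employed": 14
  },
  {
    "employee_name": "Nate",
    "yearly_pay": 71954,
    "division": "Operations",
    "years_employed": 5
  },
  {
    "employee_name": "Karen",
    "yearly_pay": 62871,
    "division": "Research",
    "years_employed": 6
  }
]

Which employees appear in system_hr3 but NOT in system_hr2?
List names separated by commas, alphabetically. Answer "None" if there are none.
None

Schema mapping: "staff_name" (system_hr3) = "employee_name" (system_hr2) = employee name

Names in system_hr3: ['Alice', 'Ivy', 'Karen']
Names in system_hr2: ['Alice', 'Ivy', 'Karen', 'Nate']

In system_hr3 but not system_hr2: None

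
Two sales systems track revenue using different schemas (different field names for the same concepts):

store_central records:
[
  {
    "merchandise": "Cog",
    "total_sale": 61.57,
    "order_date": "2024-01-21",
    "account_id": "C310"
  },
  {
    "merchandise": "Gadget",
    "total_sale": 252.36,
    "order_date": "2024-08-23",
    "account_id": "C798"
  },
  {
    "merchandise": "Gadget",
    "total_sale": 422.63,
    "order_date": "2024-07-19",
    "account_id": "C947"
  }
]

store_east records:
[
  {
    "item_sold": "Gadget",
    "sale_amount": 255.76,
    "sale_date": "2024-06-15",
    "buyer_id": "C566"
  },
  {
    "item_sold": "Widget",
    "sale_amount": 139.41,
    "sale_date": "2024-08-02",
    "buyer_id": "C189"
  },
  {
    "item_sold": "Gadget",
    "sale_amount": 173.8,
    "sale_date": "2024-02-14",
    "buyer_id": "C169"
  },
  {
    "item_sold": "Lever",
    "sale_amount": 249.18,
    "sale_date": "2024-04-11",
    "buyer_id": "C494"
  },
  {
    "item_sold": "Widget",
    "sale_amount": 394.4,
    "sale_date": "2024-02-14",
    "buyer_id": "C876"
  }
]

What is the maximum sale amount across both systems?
422.63

Reconcile: "total_sale" (store_central) = "sale_amount" (store_east) = sale amount

Maximum in store_central: 422.63
Maximum in store_east: 394.4

Overall maximum: max(422.63, 394.4) = 422.63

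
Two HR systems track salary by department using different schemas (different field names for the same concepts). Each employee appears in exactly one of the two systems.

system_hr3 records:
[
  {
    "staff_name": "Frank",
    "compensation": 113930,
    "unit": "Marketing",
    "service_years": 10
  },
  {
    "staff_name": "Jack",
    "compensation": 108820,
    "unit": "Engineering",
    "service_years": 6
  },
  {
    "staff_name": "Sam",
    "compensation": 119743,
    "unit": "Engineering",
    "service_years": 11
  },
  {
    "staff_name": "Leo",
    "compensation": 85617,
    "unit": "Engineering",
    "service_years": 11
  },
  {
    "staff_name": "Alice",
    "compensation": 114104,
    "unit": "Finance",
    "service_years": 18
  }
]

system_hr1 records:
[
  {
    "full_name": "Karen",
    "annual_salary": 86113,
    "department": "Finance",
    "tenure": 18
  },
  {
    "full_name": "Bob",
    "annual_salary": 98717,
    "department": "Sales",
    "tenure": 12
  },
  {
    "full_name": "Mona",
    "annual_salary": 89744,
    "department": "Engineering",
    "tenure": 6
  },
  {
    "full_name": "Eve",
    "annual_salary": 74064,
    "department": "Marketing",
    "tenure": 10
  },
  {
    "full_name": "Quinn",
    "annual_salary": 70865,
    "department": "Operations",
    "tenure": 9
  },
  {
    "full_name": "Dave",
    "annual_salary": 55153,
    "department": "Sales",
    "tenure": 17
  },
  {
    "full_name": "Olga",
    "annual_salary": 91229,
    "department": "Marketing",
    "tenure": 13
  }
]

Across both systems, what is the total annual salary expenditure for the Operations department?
70865

Schema mappings:
- "unit" (system_hr3) = "department" (system_hr1) = department
- "compensation" (system_hr3) = "annual_salary" (system_hr1) = salary

Operations salaries from system_hr3: 0
Operations salaries from system_hr1: 70865

Total: 0 + 70865 = 70865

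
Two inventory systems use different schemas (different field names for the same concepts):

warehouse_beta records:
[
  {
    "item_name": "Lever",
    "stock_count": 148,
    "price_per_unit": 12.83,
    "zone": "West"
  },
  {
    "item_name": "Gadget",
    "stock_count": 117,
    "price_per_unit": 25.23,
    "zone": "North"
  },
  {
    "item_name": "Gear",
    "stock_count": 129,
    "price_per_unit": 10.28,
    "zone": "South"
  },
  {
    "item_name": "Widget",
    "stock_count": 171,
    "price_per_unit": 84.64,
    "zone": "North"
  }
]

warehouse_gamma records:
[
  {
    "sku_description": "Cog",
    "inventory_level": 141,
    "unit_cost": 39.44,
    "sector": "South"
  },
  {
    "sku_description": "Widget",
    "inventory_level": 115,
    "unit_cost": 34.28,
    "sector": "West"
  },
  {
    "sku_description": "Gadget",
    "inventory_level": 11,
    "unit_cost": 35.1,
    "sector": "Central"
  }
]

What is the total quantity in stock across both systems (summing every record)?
832

To reconcile these schemas, identify the field holding the quantity in stock in each system:
1. In warehouse_beta it is "stock_count"
2. In warehouse_gamma it is "inventory_level"

From warehouse_beta: 148 + 117 + 129 + 171 = 565
From warehouse_gamma: 141 + 115 + 11 = 267

Total: 565 + 267 = 832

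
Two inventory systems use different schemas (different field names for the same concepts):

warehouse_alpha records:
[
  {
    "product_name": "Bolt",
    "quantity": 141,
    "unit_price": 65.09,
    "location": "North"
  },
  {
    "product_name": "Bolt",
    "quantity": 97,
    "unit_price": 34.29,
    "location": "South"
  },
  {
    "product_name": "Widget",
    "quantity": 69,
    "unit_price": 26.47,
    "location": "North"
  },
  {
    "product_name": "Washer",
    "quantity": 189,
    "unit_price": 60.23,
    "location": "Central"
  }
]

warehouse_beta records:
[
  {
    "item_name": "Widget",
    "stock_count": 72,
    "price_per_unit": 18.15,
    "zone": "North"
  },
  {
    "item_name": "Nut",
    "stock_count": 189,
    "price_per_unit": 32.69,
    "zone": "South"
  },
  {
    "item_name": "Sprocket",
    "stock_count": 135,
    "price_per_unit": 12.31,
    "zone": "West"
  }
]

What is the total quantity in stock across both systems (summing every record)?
892

To reconcile these schemas, identify the field holding the quantity in stock in each system:
1. In warehouse_alpha it is "quantity"
2. In warehouse_beta it is "stock_count"

From warehouse_alpha: 141 + 97 + 69 + 189 = 496
From warehouse_beta: 72 + 189 + 135 = 396

Total: 496 + 396 = 892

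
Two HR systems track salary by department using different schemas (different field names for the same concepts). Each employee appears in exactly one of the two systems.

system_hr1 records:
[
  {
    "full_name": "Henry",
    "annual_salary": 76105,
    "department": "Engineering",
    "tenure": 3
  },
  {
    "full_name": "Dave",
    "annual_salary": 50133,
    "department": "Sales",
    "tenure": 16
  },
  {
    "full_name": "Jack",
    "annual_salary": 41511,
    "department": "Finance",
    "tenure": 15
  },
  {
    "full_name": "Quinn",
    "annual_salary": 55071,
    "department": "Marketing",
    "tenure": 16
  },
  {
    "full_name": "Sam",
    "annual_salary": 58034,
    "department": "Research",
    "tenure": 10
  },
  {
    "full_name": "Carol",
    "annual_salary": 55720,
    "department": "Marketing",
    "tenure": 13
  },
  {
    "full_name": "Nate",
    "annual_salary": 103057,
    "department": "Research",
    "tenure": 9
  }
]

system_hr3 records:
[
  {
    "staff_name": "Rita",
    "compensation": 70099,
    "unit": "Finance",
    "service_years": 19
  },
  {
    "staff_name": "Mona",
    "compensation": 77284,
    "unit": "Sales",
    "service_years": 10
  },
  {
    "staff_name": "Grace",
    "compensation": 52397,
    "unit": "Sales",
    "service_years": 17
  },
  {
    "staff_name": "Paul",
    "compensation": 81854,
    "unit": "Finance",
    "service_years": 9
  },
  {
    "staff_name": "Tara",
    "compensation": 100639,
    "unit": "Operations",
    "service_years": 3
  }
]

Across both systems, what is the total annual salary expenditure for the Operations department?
100639

Schema mappings:
- "department" (system_hr1) = "unit" (system_hr3) = department
- "annual_salary" (system_hr1) = "compensation" (system_hr3) = salary

Operations salaries from system_hr1: 0
Operations salaries from system_hr3: 100639

Total: 0 + 100639 = 100639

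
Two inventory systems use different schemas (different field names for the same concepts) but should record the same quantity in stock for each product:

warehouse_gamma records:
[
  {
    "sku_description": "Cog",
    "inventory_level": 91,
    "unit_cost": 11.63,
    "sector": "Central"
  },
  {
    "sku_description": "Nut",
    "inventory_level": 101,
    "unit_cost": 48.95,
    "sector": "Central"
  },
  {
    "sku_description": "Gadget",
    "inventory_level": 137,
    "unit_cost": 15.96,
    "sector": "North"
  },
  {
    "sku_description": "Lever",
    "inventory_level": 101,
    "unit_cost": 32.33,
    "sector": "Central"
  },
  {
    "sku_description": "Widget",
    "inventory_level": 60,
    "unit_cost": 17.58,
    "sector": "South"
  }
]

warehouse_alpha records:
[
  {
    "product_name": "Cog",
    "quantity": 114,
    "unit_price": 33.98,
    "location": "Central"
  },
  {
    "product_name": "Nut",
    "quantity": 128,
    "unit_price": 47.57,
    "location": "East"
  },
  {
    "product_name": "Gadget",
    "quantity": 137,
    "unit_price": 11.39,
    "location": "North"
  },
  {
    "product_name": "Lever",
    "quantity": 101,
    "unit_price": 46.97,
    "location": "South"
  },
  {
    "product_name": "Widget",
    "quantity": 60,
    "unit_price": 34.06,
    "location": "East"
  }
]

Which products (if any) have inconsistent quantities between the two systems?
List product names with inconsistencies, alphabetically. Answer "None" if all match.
Cog, Nut

Schema mappings:
- "sku_description" (warehouse_gamma) = "product_name" (warehouse_alpha) = product name
- "inventory_level" (warehouse_gamma) = "quantity" (warehouse_alpha) = quantity

Comparison:
  Cog: 91 vs 114 - MISMATCH
  Nut: 101 vs 128 - MISMATCH
  Gadget: 137 vs 137 - MATCH
  Lever: 101 vs 101 - MATCH
  Widget: 60 vs 60 - MATCH

Products with inconsistencies: Cog, Nut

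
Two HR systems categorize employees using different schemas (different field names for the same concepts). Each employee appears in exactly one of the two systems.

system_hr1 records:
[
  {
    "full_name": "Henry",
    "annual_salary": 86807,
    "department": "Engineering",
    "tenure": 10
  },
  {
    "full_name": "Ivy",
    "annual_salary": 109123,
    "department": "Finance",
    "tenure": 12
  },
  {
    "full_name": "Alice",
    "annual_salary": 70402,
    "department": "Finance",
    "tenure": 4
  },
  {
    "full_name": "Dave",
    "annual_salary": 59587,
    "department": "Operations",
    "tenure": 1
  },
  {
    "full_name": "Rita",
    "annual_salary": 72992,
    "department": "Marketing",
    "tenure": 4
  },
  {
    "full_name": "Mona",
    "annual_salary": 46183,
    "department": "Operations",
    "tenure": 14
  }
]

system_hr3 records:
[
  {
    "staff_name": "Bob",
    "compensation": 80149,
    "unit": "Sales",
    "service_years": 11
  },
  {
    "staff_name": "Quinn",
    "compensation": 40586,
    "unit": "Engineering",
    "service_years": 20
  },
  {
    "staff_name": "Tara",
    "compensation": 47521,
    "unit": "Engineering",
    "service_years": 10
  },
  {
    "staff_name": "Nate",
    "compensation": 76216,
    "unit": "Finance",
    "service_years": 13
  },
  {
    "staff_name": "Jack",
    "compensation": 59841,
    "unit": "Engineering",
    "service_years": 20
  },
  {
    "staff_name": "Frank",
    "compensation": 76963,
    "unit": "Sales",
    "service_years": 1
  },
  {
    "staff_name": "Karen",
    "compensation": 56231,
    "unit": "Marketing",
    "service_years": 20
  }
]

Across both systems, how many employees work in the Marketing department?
2

Schema mapping: "department" (system_hr1) = "unit" (system_hr3) = department

Marketing employees in system_hr1: 1
Marketing employees in system_hr3: 1

Total in Marketing: 1 + 1 = 2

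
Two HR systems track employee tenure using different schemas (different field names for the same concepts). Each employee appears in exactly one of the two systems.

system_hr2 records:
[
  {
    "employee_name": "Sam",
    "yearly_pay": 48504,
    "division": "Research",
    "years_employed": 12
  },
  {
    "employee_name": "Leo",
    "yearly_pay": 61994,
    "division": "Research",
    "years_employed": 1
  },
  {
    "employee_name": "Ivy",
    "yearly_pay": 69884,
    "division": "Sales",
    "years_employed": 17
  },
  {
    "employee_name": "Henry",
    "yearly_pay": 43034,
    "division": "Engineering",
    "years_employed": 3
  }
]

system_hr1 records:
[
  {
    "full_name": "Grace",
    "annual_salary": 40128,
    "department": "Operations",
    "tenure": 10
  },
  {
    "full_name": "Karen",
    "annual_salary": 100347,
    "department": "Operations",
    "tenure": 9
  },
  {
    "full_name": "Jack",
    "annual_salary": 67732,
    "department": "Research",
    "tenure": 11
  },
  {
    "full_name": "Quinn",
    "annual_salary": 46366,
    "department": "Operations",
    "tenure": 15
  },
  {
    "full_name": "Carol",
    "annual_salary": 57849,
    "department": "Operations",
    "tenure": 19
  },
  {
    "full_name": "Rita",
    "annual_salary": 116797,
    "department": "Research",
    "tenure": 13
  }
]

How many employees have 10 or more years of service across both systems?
7

Reconcile schemas: "years_employed" (system_hr2) = "tenure" (system_hr1) = years of service

From system_hr2: 2 employees with >= 10 years
From system_hr1: 5 employees with >= 10 years

Total: 2 + 5 = 7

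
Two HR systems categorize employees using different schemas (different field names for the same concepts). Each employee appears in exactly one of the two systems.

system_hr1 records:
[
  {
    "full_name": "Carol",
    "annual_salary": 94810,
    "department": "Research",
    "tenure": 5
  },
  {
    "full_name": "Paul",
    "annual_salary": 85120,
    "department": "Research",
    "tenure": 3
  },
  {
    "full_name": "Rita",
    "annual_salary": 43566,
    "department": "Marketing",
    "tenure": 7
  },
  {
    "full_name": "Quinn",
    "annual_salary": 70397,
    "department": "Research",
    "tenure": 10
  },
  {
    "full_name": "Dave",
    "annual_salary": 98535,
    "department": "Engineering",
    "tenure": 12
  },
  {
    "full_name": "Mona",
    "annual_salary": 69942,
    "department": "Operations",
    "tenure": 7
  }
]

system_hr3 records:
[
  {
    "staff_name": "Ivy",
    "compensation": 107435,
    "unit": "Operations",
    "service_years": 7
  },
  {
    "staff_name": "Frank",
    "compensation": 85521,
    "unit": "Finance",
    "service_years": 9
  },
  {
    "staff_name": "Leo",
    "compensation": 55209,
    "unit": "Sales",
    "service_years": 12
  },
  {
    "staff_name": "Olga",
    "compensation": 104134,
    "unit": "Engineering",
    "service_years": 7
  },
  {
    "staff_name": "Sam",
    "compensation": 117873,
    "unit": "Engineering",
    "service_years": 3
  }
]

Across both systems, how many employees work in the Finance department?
1

Schema mapping: "department" (system_hr1) = "unit" (system_hr3) = department

Finance employees in system_hr1: 0
Finance employees in system_hr3: 1

Total in Finance: 0 + 1 = 1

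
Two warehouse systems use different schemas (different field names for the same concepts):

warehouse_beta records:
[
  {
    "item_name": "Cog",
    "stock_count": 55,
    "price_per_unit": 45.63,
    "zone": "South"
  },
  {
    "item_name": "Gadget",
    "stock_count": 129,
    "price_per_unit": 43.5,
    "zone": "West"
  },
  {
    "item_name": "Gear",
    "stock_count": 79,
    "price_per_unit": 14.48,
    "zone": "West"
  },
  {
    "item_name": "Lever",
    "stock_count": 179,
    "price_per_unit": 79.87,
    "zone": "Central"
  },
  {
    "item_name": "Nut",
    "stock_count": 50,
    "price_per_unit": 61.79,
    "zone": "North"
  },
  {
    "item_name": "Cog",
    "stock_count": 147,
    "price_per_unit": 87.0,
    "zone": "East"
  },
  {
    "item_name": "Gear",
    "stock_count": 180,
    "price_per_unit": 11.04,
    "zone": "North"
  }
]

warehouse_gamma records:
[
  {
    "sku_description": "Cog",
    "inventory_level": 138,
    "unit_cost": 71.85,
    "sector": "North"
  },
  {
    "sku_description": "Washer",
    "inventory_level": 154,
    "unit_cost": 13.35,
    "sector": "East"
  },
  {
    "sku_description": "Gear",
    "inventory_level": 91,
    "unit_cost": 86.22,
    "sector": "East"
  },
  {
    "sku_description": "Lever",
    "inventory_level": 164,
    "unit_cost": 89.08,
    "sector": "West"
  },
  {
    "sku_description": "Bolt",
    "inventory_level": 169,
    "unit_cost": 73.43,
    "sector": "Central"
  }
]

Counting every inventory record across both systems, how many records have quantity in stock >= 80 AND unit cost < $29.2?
2

Schema mappings:
- "stock_count" (warehouse_beta) = "inventory_level" (warehouse_gamma) = quantity
- "price_per_unit" (warehouse_beta) = "unit_cost" (warehouse_gamma) = unit cost

Records meeting both conditions in warehouse_beta: 1
Records meeting both conditions in warehouse_gamma: 1

Total: 1 + 1 = 2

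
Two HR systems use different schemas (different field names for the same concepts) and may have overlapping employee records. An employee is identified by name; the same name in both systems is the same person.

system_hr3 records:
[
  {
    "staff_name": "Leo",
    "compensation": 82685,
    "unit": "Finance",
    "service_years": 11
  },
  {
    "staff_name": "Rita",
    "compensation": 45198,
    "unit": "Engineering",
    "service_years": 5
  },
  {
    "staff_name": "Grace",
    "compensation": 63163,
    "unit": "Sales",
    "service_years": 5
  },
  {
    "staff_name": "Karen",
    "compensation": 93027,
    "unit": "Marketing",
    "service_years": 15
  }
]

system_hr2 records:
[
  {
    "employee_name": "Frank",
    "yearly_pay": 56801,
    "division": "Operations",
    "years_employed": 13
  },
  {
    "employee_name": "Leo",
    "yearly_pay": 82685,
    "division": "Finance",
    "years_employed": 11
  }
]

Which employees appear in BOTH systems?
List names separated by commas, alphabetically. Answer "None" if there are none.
Leo

Schema mapping: "staff_name" (system_hr3) = "employee_name" (system_hr2) = employee name

Names in system_hr3: ['Grace', 'Karen', 'Leo', 'Rita']
Names in system_hr2: ['Frank', 'Leo']

Intersection: ['Leo']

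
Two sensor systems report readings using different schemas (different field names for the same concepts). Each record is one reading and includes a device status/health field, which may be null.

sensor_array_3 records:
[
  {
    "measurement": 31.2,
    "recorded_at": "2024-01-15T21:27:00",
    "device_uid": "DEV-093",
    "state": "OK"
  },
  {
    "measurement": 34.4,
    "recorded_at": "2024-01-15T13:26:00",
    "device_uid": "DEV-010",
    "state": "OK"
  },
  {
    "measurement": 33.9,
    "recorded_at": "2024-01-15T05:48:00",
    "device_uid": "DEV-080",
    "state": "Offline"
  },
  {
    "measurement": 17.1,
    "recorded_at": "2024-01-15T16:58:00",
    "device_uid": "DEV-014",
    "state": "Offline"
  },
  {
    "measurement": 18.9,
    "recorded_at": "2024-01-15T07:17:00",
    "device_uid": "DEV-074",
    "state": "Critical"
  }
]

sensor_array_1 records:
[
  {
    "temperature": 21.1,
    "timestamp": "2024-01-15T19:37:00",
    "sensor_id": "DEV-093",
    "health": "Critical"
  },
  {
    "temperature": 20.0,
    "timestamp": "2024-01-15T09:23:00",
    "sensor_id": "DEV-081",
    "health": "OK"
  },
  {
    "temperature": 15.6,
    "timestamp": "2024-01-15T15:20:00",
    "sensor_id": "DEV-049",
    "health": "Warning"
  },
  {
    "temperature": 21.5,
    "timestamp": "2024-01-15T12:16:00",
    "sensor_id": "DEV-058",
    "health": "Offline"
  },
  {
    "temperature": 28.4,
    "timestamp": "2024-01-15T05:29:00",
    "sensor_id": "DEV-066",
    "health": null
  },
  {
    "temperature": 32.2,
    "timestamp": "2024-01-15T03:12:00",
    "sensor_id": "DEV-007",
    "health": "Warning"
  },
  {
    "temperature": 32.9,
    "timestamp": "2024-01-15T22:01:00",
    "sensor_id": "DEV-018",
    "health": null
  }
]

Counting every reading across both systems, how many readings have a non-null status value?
10

Schema mapping: "state" (sensor_array_3) = "health" (sensor_array_1) = status

Non-null in sensor_array_3: 5
Non-null in sensor_array_1: 5

Total non-null: 5 + 5 = 10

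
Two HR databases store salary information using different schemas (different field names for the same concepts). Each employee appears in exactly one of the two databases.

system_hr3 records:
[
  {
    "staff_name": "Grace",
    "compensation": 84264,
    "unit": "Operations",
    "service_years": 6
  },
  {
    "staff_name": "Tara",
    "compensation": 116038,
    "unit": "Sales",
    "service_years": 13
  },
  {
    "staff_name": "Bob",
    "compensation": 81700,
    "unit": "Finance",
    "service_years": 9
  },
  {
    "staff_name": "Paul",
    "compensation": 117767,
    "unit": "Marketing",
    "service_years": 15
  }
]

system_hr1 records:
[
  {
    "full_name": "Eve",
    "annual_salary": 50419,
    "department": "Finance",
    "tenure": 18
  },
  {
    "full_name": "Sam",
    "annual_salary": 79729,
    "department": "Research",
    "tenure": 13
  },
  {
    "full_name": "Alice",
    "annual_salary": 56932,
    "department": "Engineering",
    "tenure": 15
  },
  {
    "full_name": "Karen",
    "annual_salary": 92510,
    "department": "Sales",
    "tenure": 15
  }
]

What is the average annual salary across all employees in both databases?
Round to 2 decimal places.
84919.88

Schema mapping: "compensation" (system_hr3) = "annual_salary" (system_hr1) = annual salary

All salaries: [84264, 116038, 81700, 117767, 50419, 79729, 56932, 92510]
Sum: 679359
Count: 8
Average: 679359 / 8 = 84919.88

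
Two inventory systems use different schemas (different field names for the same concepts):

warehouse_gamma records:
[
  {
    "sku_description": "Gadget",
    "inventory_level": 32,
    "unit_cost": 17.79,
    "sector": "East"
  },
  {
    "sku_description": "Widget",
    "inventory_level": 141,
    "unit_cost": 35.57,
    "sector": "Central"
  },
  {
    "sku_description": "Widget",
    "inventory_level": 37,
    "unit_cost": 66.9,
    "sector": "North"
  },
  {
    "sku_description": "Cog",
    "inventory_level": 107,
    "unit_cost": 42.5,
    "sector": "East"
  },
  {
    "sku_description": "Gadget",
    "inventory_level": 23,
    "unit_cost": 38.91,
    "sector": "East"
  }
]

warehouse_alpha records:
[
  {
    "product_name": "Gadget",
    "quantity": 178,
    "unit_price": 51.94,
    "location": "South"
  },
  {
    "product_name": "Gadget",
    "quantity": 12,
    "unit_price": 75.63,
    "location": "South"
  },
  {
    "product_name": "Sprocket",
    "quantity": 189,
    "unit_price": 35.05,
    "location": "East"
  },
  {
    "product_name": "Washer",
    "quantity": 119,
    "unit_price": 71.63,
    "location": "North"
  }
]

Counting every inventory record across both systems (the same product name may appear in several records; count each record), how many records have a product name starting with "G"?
4

Schema mapping: "sku_description" (warehouse_gamma) = "product_name" (warehouse_alpha) = product name

Records with product name starting with "G" in warehouse_gamma: 2
Records with product name starting with "G" in warehouse_alpha: 2

Total: 2 + 2 = 4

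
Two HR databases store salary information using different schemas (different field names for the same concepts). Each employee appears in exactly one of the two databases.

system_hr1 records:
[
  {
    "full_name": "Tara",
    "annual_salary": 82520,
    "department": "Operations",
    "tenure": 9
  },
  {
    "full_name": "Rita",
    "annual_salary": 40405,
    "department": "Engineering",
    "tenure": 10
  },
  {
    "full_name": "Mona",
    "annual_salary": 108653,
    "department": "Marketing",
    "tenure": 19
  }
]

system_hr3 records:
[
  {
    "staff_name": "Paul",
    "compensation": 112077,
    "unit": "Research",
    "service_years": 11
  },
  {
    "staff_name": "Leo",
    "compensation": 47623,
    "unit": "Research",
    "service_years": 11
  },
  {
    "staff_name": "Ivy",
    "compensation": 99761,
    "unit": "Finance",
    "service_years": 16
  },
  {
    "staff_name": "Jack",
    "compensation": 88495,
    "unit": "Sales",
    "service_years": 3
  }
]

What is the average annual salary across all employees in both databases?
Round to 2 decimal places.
82790.57

Schema mapping: "annual_salary" (system_hr1) = "compensation" (system_hr3) = annual salary

All salaries: [82520, 40405, 108653, 112077, 47623, 99761, 88495]
Sum: 579534
Count: 7
Average: 579534 / 7 = 82790.57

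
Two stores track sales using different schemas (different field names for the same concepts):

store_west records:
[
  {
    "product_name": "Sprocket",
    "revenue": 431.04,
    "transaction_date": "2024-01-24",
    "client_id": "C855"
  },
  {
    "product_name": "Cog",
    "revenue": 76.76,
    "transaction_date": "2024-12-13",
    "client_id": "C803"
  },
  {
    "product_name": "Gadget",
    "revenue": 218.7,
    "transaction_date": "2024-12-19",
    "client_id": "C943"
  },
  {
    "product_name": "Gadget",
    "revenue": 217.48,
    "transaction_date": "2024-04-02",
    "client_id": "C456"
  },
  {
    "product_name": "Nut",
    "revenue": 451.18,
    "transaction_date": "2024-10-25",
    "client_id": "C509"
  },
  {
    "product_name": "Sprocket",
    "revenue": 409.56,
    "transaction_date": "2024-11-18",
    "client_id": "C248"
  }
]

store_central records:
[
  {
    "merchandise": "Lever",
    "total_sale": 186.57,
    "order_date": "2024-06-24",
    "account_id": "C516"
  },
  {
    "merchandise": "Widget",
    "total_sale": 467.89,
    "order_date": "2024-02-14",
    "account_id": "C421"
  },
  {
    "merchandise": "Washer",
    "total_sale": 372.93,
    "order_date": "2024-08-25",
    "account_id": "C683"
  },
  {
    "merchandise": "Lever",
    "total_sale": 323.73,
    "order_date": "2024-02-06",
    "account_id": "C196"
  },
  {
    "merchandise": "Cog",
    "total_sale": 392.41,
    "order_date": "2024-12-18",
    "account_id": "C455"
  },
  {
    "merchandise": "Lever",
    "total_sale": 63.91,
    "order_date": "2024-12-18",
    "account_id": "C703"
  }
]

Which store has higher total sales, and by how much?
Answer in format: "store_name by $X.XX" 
store_central by $2.72

Schema mapping: "revenue" (store_west) = "total_sale" (store_central) = sale amount

Total for store_west: 1804.72
Total for store_central: 1807.44

Difference: |1804.72 - 1807.44| = 2.72
store_central has higher sales by $2.72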